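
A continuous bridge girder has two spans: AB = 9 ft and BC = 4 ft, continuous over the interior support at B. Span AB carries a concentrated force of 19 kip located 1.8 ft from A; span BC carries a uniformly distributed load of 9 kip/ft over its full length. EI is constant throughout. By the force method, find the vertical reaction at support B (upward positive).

R_B = 27.9 kip

Take M_B as the redundant. Released structure: two simple spans AB and BC with a hinge at B.
End slopes at the hinge B, treating each span as simply supported:
  span AB: point load 19 at a = 1.8: Pab(L + a)/(6LEI) = 49.25/EI
  span BC: UDL 9: wL³/(24EI) = 24/EI
  relative rotation θ_0 = (49.25 + 24)/EI = 73.25/EI
A unit hogging moment at B produces rotation L₁/(3EI) + L₂/(3EI) = 4.333/EI.
Slope continuity at B: θ_0 = M_B·4.333/EI, so M_B = 73.25/4.333 = 16.9 kip·ft (hogging).
Span AB, ΣM about A with M_B applied at B: R_B^{AB}·9 = 34.2 + 16.9, so R_B^{AB} = 5.678 kip and R_A = 19 − 5.678 = 13.32 kip.
Span BC, ΣM about C: R_B^{BC}·4 = 72 + 16.9, so R_B^{BC} = 22.23 kip and R_C = 36 − 22.23 = 13.77 kip.
R_B = 5.678 + 22.23 = 27.9 kip.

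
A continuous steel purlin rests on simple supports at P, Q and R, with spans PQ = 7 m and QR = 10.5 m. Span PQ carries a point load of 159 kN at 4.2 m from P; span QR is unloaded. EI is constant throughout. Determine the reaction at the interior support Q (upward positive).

R_Q = 115.8 kN

Insert a hinge at Q; M_Q is the redundant, and each span becomes simply supported.
End slopes at the hinge Q, treating each span as simply supported:
  span PQ: point load 159 at a = 4.2: Pab(L + a)/(6LEI) = 498.6/EI
  relative rotation θ_0 = (498.6 + 0)/EI = 498.6/EI
A unit hogging moment at Q produces rotation L₁/(3EI) + L₂/(3EI) = 5.833/EI.
Slope continuity at Q: θ_0 = M_Q·5.833/EI, so M_Q = 498.6/5.833 = 85.48 kN·m (hogging).
Span PQ, ΣM about P with M_Q applied at Q: R_Q^{PQ}·7 = 667.8 + 85.48, so R_Q^{PQ} = 107.6 kN and R_P = 159 − 107.6 = 51.39 kN.
Span QR, ΣM about R: R_Q^{QR}·10.5 = 0 + 85.48, so R_Q^{QR} = 8.141 kN and R_R = 0 − 8.141 = -8.141 kN.
R_Q = 107.6 + 8.141 = 115.8 kN.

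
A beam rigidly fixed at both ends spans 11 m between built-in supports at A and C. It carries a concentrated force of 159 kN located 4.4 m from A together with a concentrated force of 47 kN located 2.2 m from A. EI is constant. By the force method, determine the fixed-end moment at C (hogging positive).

M_C = 184.4 kN·m

Release both end moments; the primary structure is a simply-supported span AC with redundants M_A and M_C.
End rotations of the released simple span under the applied load (×1/EI):
  at A: point load 159 at a = 4.4: Pab(L + b)/(6LEI) = 1231/EI
  at C: point load 159 at a = 4.4: Pab(L + a)/(6LEI) = 1077/EI
  at A: point load 47 at a = 2.2: Pab(L + b)/(6LEI) = 273/EI
  at C: point load 47 at a = 2.2: Pab(L + a)/(6LEI) = 182/EI
  θ_A0 = 1504/EI,  θ_C0 = 1259/EI
Flexibility coefficients: a unit moment at one end gives L/(3EI) there and L/(6EI) at the far end, so f₁₁ = f₂₂ = 3.667/EI and f₁₂ = f₂₁ = 1.833/EI.
Compatibility — zero rotation at each built-in end:
  3.667 M_A + 1.833 M_C = 1504
  1.833 M_A + 3.667 M_C = 1259
Solving the pair gives M_A = 318 kN·m and M_C = 184.4 kN·m (hogging).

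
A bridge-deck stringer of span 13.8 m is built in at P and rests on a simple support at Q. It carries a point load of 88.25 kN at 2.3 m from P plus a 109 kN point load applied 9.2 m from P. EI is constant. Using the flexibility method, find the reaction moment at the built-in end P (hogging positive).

Release the roller at Q. Primary structure: cantilever fixed at P.
Deflection at Q on the released cantilever, summing each load's contribution:
  point load 88.25 at a = 2.3: Pa²(3L − a)/(6EI) = 3042/EI
  point load 109 at a = 9.2: Pa²(3L − a)/(6EI) = 49512/EI
  δ_0 = 52554/EI
Tip deflection under a unit load at Q: L³/(3EI) = 876/EI.
Compatibility at Q: δ_0 − R_Q·δ_{QQ} = 0, so R_Q = 52554/876 = 59.99 kN.
Moment equilibrium about P: M_P = Σ(load moments about P) − R_Q·L = 1206 − 59.99×13.8 = 377.9 kN·m.

M_P = 377.9 kN·m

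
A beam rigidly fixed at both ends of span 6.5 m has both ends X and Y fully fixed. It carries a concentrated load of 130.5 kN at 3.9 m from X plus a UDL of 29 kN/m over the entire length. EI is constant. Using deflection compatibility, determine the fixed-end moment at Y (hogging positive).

Release both end moments; the primary structure is a simply-supported span XY with redundants M_X and M_Y.
Simple-span end rotations at X and Y under the given loads:
  at X: point load 130.5 at a = 3.9: Pab(L + b)/(6LEI) = 308.8/EI
  at Y: point load 130.5 at a = 3.9: Pab(L + a)/(6LEI) = 352.9/EI
  at X: UDL 29: wL³/(24EI) = 331.8/EI
  at Y: UDL 29: wL³/(24EI) = 331.8/EI
  θ_X0 = 640.6/EI,  θ_Y0 = 684.7/EI
Flexibility coefficients: a unit moment at one end gives L/(3EI) there and L/(6EI) at the far end, so f₁₁ = f₂₂ = 2.167/EI and f₁₂ = f₂₁ = 1.083/EI.
Compatibility — zero rotation at each built-in end:
  2.167 M_X + 1.083 M_Y = 640.6
  1.083 M_X + 2.167 M_Y = 684.7
Solving the pair gives M_X = 183.5 kN·m and M_Y = 224.3 kN·m (hogging).

M_Y = 224.3 kN·m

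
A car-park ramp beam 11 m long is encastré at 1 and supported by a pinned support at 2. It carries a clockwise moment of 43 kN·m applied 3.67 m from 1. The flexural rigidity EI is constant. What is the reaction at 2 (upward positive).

Take the reaction at 2 as the redundant and release it; the primary structure is a cantilever fixed at 1.
Downward deflection at the released point 2 due to the loads:
  clockwise couple 43 at a = 3.67: M₀a(2L − a)/(2EI) = 1446/EI
Flexibility coefficient — unit upward force at 2: δ_{22} = L³/(3EI) = 443.7/EI.
Compatibility at 2: δ_0 − R_2·δ_{22} = 0, so R_2 = 1446/443.7 = 3.26 kN.

R_2 = 3.26 kN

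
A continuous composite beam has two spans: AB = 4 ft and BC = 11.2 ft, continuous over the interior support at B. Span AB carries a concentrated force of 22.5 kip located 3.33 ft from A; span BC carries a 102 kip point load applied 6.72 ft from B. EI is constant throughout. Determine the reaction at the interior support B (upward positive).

R_B = 108.5 kip

Take M_B as the redundant. Released structure: two simple spans AB and BC with a hinge at B.
End slopes at the hinge B, treating each span as simply supported:
  span AB: point load 22.5 at a = 3.33: Pab(L + a)/(6LEI) = 15.33/EI
  span BC: point load 102 at a = 6.72: Pab(L + b)/(6LEI) = 716.5/EI
  relative rotation θ_0 = (15.33 + 716.5)/EI = 731.8/EI
A unit hogging moment at B produces rotation L₁/(3EI) + L₂/(3EI) = 5.067/EI.
Compatibility: M_B·(L₁+L₂)/(3EI) = θ_0, giving M_B = 144.4 kip·ft (hogging).
Span AB, ΣM about A with M_B applied at B: R_B^{AB}·4 = 74.92 + 144.4, so R_B^{AB} = 54.84 kip and R_A = 22.5 − 54.84 = -32.34 kip.
Span BC, ΣM about C: R_B^{BC}·11.2 = 457 + 144.4, so R_B^{BC} = 53.7 kip and R_C = 102 − 53.7 = 48.3 kip.
R_B = 54.84 + 53.7 = 108.5 kip.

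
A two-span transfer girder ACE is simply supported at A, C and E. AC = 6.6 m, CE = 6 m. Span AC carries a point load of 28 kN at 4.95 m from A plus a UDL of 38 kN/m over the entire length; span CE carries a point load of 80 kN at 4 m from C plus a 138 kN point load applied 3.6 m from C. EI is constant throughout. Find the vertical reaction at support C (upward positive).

Take M_C as the redundant. Released structure: two simple spans AC and CE with a hinge at C.
Discontinuity in slope at C on the released structure — sum the simple-span end rotations:
  span AC: point load 28 at a = 4.95: Pab(L + a)/(6LEI) = 66.7/EI
  span AC: UDL 38: wL³/(24EI) = 455.2/EI
  span CE: point load 80 at a = 4: Pab(L + b)/(6LEI) = 142.2/EI
  span CE: point load 138 at a = 3.6: Pab(L + b)/(6LEI) = 278.2/EI
  relative rotation θ_0 = (521.9 + 420.4)/EI = 942.3/EI
A unit hogging moment at C produces rotation L₁/(3EI) + L₂/(3EI) = 4.2/EI.
Compatibility: M_C·(L₁+L₂)/(3EI) = θ_0, giving M_C = 224.4 kN·m (hogging).
Span AC, ΣM about A with M_C applied at C: R_C^{AC}·6.6 = 966.2 + 224.4, so R_C^{AC} = 180.4 kN and R_A = 278.8 − 180.4 = 98.41 kN.
Span CE, ΣM about E: R_C^{CE}·6 = 491.2 + 224.4, so R_C^{CE} = 119.3 kN and R_E = 218 − 119.3 = 98.74 kN.
R_C = 180.4 + 119.3 = 299.7 kN.

R_C = 299.7 kN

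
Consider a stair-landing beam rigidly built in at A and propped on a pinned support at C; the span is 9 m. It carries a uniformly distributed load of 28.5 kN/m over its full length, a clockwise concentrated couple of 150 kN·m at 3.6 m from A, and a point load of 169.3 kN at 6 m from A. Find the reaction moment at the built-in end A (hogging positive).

Take the reaction at C as the redundant and release it; the primary structure is a cantilever fixed at A.
Deflection at C on the released cantilever, summing each load's contribution:
  UDL 28.5: wL⁴/(8EI) = 23374/EI
  clockwise couple 150 at a = 3.6: M₀a(2L − a)/(2EI) = 3888/EI
  point load 169.3 at a = 6: Pa²(3L − a)/(6EI) = 21332/EI
  δ_0 = 48593/EI
Tip deflection under a unit load at C: L³/(3EI) = 243/EI.
Compatibility at C: δ_0 − R_C·δ_{CC} = 0, so R_C = 48593/243 = 200 kN.
Moment equilibrium about A: M_A = Σ(load moments about A) − R_C·L = 2320 − 200×9 = 520.3 kN·m.

M_A = 520.3 kN·m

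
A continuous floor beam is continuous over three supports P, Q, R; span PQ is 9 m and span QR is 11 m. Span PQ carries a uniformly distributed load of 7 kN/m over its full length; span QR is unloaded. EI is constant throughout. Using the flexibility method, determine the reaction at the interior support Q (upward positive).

R_Q = 37.94 kN

Take M_Q as the redundant. Released structure: two simple spans PQ and QR with a hinge at Q.
Rotations at Q on the released spans (each span's end-slope, ×1/EI):
  span PQ: UDL 7: wL³/(24EI) = 212.6/EI
  relative rotation θ_0 = (212.6 + 0)/EI = 212.6/EI
A unit hogging moment at Q produces rotation L₁/(3EI) + L₂/(3EI) = 6.667/EI.
Slope continuity at Q: θ_0 = M_Q·6.667/EI, so M_Q = 212.6/6.667 = 31.89 kN·m (hogging).
Span PQ, ΣM about P with M_Q applied at Q: R_Q^{PQ}·9 = 283.5 + 31.89, so R_Q^{PQ} = 35.04 kN and R_P = 63 − 35.04 = 27.96 kN.
Span QR, ΣM about R: R_Q^{QR}·11 = 0 + 31.89, so R_Q^{QR} = 2.899 kN and R_R = 0 − 2.899 = -2.899 kN.
R_Q = 35.04 + 2.899 = 37.94 kN.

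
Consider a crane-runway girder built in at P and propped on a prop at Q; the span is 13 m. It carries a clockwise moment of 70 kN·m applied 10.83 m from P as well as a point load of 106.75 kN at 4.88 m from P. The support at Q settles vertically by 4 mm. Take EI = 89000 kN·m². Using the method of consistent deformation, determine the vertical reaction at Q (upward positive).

Choose R_Q as the redundant. The primary structure is the cantilever fixed at P.
Primary-structure tip deflection at Q by superposition:
  clockwise couple 70 at a = 10.83: M₀a(2L − a)/(2EI) = 5750/EI
  point load 106.75 at a = 4.88: Pa²(3L − a)/(6EI) = 14457/EI
  δ_0 = 20207/EI
Flexibility coefficient — unit upward force at Q: δ_{QQ} = L³/(3EI) = 732.3/EI.
With EI = 89000 kN·m²: δ_0 = 0.22704 m and δ_{QQ} = 0.008228 m/kN.
Compatibility — the beam at Q must follow the support down by 0.004 m: δ_0 − R_Q·δ_{QQ} = 0.004, so R_Q = (0.22704 − 0.004)/0.008228 = 27.11 kN.

R_Q = 27.11 kN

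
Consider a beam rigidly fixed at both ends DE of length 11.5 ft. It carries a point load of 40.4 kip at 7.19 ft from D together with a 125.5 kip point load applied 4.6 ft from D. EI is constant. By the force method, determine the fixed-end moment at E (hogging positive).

M_E = 206.6 kip·ft

Release both end moments; the primary structure is a simply-supported span DE with redundants M_D and M_E.
End rotations of the released simple span under the applied load (×1/EI):
  at D: point load 40.4 at a = 7.19: Pab(L + b)/(6LEI) = 286.9/EI
  at E: point load 40.4 at a = 7.19: Pab(L + a)/(6LEI) = 339.1/EI
  at D: point load 125.5 at a = 4.6: Pab(L + b)/(6LEI) = 1062/EI
  at E: point load 125.5 at a = 4.6: Pab(L + a)/(6LEI) = 929.5/EI
  θ_D0 = 1349/EI,  θ_E0 = 1269/EI
Flexibility coefficients: a unit moment at one end gives L/(3EI) there and L/(6EI) at the far end, so f₁₁ = f₂₂ = 3.833/EI and f₁₂ = f₂₁ = 1.917/EI.
Compatibility — zero rotation at each built-in end:
  3.833 M_D + 1.917 M_E = 1349
  1.917 M_D + 3.833 M_E = 1269
Solving the pair gives M_D = 248.6 kip·ft and M_E = 206.6 kip·ft (hogging).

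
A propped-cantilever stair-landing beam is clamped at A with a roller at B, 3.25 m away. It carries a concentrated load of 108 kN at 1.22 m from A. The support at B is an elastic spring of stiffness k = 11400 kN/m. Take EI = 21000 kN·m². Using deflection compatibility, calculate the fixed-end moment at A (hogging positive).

M_A = 75.85 kN·m

Remove the prop at B; the released (primary) structure is a cantilever built in at A.
Downward deflection at the released point B due to the loads:
  point load 108 at a = 1.22: Pa²(3L − a)/(6EI) = 228.5/EI
Tip deflection under a unit load at B: L³/(3EI) = 11.44/EI.
With EI = 21000 kN·m²: δ_0 = 0.010882 m and δ_{BB} = 0.000545 m/kN.
Compatibility — the spring shortens by R_B/k under the reaction it provides: δ_0 − R_B·δ_{BB} = R_B/k. With 1/k = 0.000088 m/kN, R_B = δ_0 / (δ_{BB} + 1/k) = 0.010882 / (0.000545 + 0.000088) = 17.2 kN.
Moment equilibrium about A: M_A = Σ(load moments about A) − R_B·L = 131.8 − 17.2×3.25 = 75.85 kN·m.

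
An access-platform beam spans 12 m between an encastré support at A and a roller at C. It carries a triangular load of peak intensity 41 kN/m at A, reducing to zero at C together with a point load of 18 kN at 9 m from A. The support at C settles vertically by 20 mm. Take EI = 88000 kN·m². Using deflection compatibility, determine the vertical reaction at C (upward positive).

R_C = 57.54 kN

Release the roller at C. Primary structure: cantilever fixed at A.
Downward deflection at the released point C due to the loads:
  triangular load, peak 41 at the fixed end: w₀L⁴/(30EI) = 28339/EI
  point load 18 at a = 9: Pa²(3L − a)/(6EI) = 6561/EI
  δ_0 = 34900/EI
Flexibility coefficient — unit upward force at C: δ_{CC} = L³/(3EI) = 576/EI.
With EI = 88000 kN·m²: δ_0 = 0.39659 m and δ_{CC} = 0.006545 m/kN.
Compatibility — the beam at C must follow the support down by 0.02 m: δ_0 − R_C·δ_{CC} = 0.02, so R_C = (0.39659 − 0.02)/0.006545 = 57.54 kN.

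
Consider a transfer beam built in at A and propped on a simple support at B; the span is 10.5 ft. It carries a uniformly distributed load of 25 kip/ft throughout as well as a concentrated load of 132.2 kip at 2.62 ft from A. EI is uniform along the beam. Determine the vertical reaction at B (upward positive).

Remove the prop at B; the released (primary) structure is a cantilever built in at A.
Free-end deflection of the primary structure under the applied loading (downward +):
  UDL 25: wL⁴/(8EI) = 37985/EI
  point load 132.2 at a = 2.62: Pa²(3L − a)/(6EI) = 4368/EI
  δ_0 = 42353/EI
Tip deflection under a unit load at B: L³/(3EI) = 385.9/EI.
The prop prevents deflection at B: R_B = δ_0/δ_{BB} = 42353/385.9 = 109.8 kip.

R_B = 109.8 kip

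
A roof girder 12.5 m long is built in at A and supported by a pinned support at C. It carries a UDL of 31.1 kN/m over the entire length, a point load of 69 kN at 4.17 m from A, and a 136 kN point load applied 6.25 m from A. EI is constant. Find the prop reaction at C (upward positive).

Release the roller at C. Primary structure: cantilever fixed at A.
Downward deflection at the released point C due to the loads:
  UDL 31.1: wL⁴/(8EI) = 94910/EI
  point load 69 at a = 4.17: Pa²(3L − a)/(6EI) = 6665/EI
  point load 136 at a = 6.25: Pa²(3L − a)/(6EI) = 27669/EI
  δ_0 = 129244/EI
Tip deflection under a unit load at C: L³/(3EI) = 651/EI.
Compatibility at C: δ_0 − R_C·δ_{CC} = 0, so R_C = 129244/651 = 198.5 kN.

R_C = 198.5 kN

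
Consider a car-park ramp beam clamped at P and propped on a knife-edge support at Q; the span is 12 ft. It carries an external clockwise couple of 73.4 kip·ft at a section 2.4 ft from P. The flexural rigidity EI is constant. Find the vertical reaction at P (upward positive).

Remove the prop at Q; the released (primary) structure is a cantilever built in at P.
Primary-structure tip deflection at Q by superposition:
  clockwise couple 73.4 at a = 2.4: M₀a(2L − a)/(2EI) = 1903/EI
Tip deflection under a unit load at Q: L³/(3EI) = 576/EI.
The prop prevents deflection at Q: R_Q = δ_0/δ_{QQ} = 1903/576 = 3.303 kip.
Vertical equilibrium: R_P = ΣP − R_Q = 0 − 3.303 = -3.303 kip.

R_P = -3.303 kip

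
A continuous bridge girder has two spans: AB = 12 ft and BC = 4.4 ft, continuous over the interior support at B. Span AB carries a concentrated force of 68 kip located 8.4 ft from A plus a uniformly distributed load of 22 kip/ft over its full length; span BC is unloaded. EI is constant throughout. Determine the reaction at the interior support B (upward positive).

Take M_B as the redundant. Released structure: two simple spans AB and BC with a hinge at B.
Discontinuity in slope at B on the released structure — sum the simple-span end rotations:
  span AB: point load 68 at a = 8.4: Pab(L + a)/(6LEI) = 582.6/EI
  span AB: UDL 22: wL³/(24EI) = 1584/EI
  relative rotation θ_0 = (2167 + 0)/EI = 2167/EI
A unit hogging moment at B produces rotation L₁/(3EI) + L₂/(3EI) = 5.467/EI.
Compatibility: M_B·(L₁+L₂)/(3EI) = θ_0, giving M_B = 396.3 kip·ft (hogging).
Span AB, ΣM about A with M_B applied at B: R_B^{AB}·12 = 2155 + 396.3, so R_B^{AB} = 212.6 kip and R_A = 332 − 212.6 = 119.4 kip.
Span BC, ΣM about C: R_B^{BC}·4.4 = 0 + 396.3, so R_B^{BC} = 90.08 kip and R_C = 0 − 90.08 = -90.08 kip.
R_B = 212.6 + 90.08 = 302.7 kip.

R_B = 302.7 kip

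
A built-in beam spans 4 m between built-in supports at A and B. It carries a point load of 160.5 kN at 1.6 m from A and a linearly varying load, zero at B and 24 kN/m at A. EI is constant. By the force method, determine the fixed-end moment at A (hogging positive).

M_A = 111.6 kN·m

Take the two fixed-end moments M_A, M_B as redundants; the released structure is the simple span AB.
On the primary (simply-supported) span, the end slopes from the loading are:
  at A: point load 160.5 at a = 1.6: Pab(L + b)/(6LEI) = 164.4/EI
  at B: point load 160.5 at a = 1.6: Pab(L + a)/(6LEI) = 143.8/EI
  at A: triangular load, peak 24: w₀L³/(45EI) = 34.13/EI
  at B: triangular load, peak 24: 7w₀L³/(360EI) = 29.87/EI
  θ_A0 = 198.5/EI,  θ_B0 = 173.7/EI
Flexibility coefficients: a unit moment at one end gives L/(3EI) there and L/(6EI) at the far end, so f₁₁ = f₂₂ = 1.333/EI and f₁₂ = f₂₁ = 0.6667/EI.
Compatibility — zero rotation at each built-in end:
  1.333 M_A + 0.6667 M_B = 198.5
  0.6667 M_A + 1.333 M_B = 173.7
Solving the pair gives M_A = 111.6 kN·m and M_B = 74.43 kN·m (hogging).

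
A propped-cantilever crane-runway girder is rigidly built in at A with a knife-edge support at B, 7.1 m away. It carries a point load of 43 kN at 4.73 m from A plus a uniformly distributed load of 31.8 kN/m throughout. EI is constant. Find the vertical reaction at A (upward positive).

R_A = 161.8 kN

Take the reaction at B as the redundant and release it; the primary structure is a cantilever fixed at A.
Free-end deflection of the primary structure under the applied loading (downward +):
  point load 43 at a = 4.73: Pa²(3L − a)/(6EI) = 2657/EI
  UDL 31.8: wL⁴/(8EI) = 10101/EI
  δ_0 = 12758/EI
Tip deflection under a unit load at B: L³/(3EI) = 119.3/EI.
Compatibility at B: δ_0 − R_B·δ_{BB} = 0, so R_B = 12758/119.3 = 106.9 kN.
Vertical equilibrium: R_A = ΣP − R_B = 268.8 − 106.9 = 161.8 kN.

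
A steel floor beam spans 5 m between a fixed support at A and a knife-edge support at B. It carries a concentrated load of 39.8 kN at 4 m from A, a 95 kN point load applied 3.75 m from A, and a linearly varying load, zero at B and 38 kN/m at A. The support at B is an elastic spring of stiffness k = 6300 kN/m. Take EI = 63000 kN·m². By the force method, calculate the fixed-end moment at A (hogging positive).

M_A = 241.8 kN·m

Remove the prop at B; the released (primary) structure is a cantilever built in at A.
Primary-structure tip deflection at B by superposition:
  point load 39.8 at a = 4: Pa²(3L − a)/(6EI) = 1167/EI
  point load 95 at a = 3.75: Pa²(3L − a)/(6EI) = 2505/EI
  triangular load, peak 38 at the fixed end: w₀L⁴/(30EI) = 791.7/EI
  δ_0 = 4464/EI
Tip deflection under a unit load at B: L³/(3EI) = 41.67/EI.
With EI = 63000 kN·m²: δ_0 = 0.070857 m and δ_{BB} = 0.000661 m/kN.
Compatibility — the spring shortens by R_B/k under the reaction it provides: δ_0 − R_B·δ_{BB} = R_B/k. With 1/k = 0.000159 m/kN, R_B = δ_0 / (δ_{BB} + 1/k) = 0.070857 / (0.000661 + 0.000159) = 86.4 kN.
Moment equilibrium about A: M_A = Σ(load moments about A) − R_B·L = 673.8 − 86.4×5 = 241.8 kN·m.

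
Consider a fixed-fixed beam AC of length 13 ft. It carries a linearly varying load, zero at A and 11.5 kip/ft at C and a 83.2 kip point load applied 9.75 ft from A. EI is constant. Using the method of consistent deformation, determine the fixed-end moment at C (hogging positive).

M_C = 249.3 kip·ft

Release both end moments; the primary structure is a simply-supported span AC with redundants M_A and M_C.
On the primary (simply-supported) span, the end slopes from the loading are:
  at A: triangular load, peak 11.5: 7w₀L³/(360EI) = 491.3/EI
  at C: triangular load, peak 11.5: w₀L³/(45EI) = 561.5/EI
  at A: point load 83.2 at a = 9.75: Pab(L + b)/(6LEI) = 549.2/EI
  at C: point load 83.2 at a = 9.75: Pab(L + a)/(6LEI) = 769/EI
  θ_A0 = 1041/EI,  θ_C0 = 1330/EI
Flexibility coefficients: a unit moment at one end gives L/(3EI) there and L/(6EI) at the far end, so f₁₁ = f₂₂ = 4.333/EI and f₁₂ = f₂₁ = 2.167/EI.
Compatibility — zero rotation at each built-in end:
  4.333 M_A + 2.167 M_C = 1041
  2.167 M_A + 4.333 M_C = 1330
Solving the pair gives M_A = 115.5 kip·ft and M_C = 249.3 kip·ft (hogging).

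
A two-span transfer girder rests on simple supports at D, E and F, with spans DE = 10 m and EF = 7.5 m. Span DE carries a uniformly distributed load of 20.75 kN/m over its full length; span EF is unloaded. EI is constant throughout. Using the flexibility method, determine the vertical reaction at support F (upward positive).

R_F = -19.76 kN

Insert a hinge at E; M_E is the redundant, and each span becomes simply supported.
End slopes at the hinge E, treating each span as simply supported:
  span DE: UDL 20.75: wL³/(24EI) = 864.6/EI
  relative rotation θ_0 = (864.6 + 0)/EI = 864.6/EI
A unit hogging moment at E produces rotation L₁/(3EI) + L₂/(3EI) = 5.833/EI.
Compatibility: M_E·(L₁+L₂)/(3EI) = θ_0, giving M_E = 148.2 kN·m (hogging).
Span EF, ΣM about F: R_E^{EF}·7.5 = 0 + 148.2, so R_E^{EF} = 19.76 kN and R_F = 0 − 19.76 = -19.76 kN.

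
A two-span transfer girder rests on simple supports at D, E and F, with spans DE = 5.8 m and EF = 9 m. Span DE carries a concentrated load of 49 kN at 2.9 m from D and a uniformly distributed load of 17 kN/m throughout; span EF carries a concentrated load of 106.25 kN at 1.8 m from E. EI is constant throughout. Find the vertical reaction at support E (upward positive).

R_E = 196.4 kN

Take M_E as the redundant. Released structure: two simple spans DE and EF with a hinge at E.
Discontinuity in slope at E on the released structure — sum the simple-span end rotations:
  span DE: point load 49 at a = 2.9: Pab(L + a)/(6LEI) = 103/EI
  span DE: UDL 17: wL³/(24EI) = 138.2/EI
  span EF: point load 106.25 at a = 1.8: Pab(L + b)/(6LEI) = 413.1/EI
  relative rotation θ_0 = (241.2 + 413.1)/EI = 654.3/EI
A unit hogging moment at E produces rotation L₁/(3EI) + L₂/(3EI) = 4.933/EI.
Slope continuity at E: θ_0 = M_E·4.933/EI, so M_E = 654.3/4.933 = 132.6 kN·m (hogging).
Span DE, ΣM about D with M_E applied at E: R_E^{DE}·5.8 = 428 + 132.6, so R_E^{DE} = 96.67 kN and R_D = 147.6 − 96.67 = 50.93 kN.
Span EF, ΣM about F: R_E^{EF}·9 = 765 + 132.6, so R_E^{EF} = 99.74 kN and R_F = 106.2 − 99.74 = 6.513 kN.
R_E = 96.67 + 99.74 = 196.4 kN.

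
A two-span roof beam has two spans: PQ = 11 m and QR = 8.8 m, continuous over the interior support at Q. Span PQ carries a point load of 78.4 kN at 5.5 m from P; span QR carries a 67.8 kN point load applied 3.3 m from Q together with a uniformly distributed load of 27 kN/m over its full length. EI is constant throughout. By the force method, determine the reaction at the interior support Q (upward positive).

R_Q = 252.8 kN

Take M_Q as the redundant. Released structure: two simple spans PQ and QR with a hinge at Q.
Rotations at Q on the released spans (each span's end-slope, ×1/EI):
  span PQ: point load 78.4 at a = 5.5: Pab(L + a)/(6LEI) = 592.9/EI
  span QR: point load 67.8 at a = 3.3: Pab(L + b)/(6LEI) = 333.3/EI
  span QR: UDL 27: wL³/(24EI) = 766.7/EI
  relative rotation θ_0 = (592.9 + 1100)/EI = 1693/EI
A unit hogging moment at Q produces rotation L₁/(3EI) + L₂/(3EI) = 6.6/EI.
Compatibility: M_Q·(L₁+L₂)/(3EI) = θ_0, giving M_Q = 256.5 kN·m (hogging).
Span PQ, ΣM about P with M_Q applied at Q: R_Q^{PQ}·11 = 431.2 + 256.5, so R_Q^{PQ} = 62.52 kN and R_P = 78.4 − 62.52 = 15.88 kN.
Span QR, ΣM about R: R_Q^{QR}·8.8 = 1418 + 256.5, so R_Q^{QR} = 190.3 kN and R_R = 305.4 − 190.3 = 115.1 kN.
R_Q = 62.52 + 190.3 = 252.8 kN.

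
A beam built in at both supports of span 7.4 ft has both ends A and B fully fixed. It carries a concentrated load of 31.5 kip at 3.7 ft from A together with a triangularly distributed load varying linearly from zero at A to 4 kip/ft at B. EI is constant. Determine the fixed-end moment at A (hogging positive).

Take the two fixed-end moments M_A, M_B as redundants; the released structure is the simple span AB.
Simple-span end rotations at A and B under the given loads:
  at A: point load 31.5 at a = 3.7: Pab(L + b)/(6LEI) = 107.8/EI
  at B: point load 31.5 at a = 3.7: Pab(L + a)/(6LEI) = 107.8/EI
  at A: triangular load, peak 4: 7w₀L³/(360EI) = 31.52/EI
  at B: triangular load, peak 4: w₀L³/(45EI) = 36.02/EI
  θ_A0 = 139.3/EI,  θ_B0 = 143.8/EI
Flexibility coefficients: a unit moment at one end gives L/(3EI) there and L/(6EI) at the far end, so f₁₁ = f₂₂ = 2.467/EI and f₁₂ = f₂₁ = 1.233/EI.
Compatibility — zero rotation at each built-in end:
  2.467 M_A + 1.233 M_B = 139.3
  1.233 M_A + 2.467 M_B = 143.8
Solving the pair gives M_A = 36.44 kip·ft and M_B = 40.09 kip·ft (hogging).

M_A = 36.44 kip·ft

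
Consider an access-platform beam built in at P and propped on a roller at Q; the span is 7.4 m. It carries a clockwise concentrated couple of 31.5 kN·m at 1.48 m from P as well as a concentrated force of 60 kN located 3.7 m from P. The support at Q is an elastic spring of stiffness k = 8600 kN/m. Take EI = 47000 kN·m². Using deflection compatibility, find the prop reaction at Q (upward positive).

Remove the prop at Q; the released (primary) structure is a cantilever built in at P.
Free-end deflection of the primary structure under the applied loading (downward +):
  clockwise couple 31.5 at a = 1.48: M₀a(2L − a)/(2EI) = 310.5/EI
  point load 60 at a = 3.7: Pa²(3L − a)/(6EI) = 2533/EI
  δ_0 = 2843/EI
Tip deflection under a unit load at Q: L³/(3EI) = 135.1/EI.
With EI = 47000 kN·m²: δ_0 = 0.060492 m and δ_{QQ} = 0.002874 m/kN.
Compatibility — the spring shortens by R_Q/k under the reaction it provides: δ_0 − R_Q·δ_{QQ} = R_Q/k. With 1/k = 0.000116 m/kN, R_Q = δ_0 / (δ_{QQ} + 1/k) = 0.060492 / (0.002874 + 0.000116) = 20.23 kN.

R_Q = 20.23 kN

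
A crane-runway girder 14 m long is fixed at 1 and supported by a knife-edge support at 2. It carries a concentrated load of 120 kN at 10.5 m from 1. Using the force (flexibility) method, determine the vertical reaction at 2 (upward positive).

R_2 = 75.94 kN

Release the roller at 2. Primary structure: cantilever fixed at 1.
Deflection at 2 on the released cantilever, summing each load's contribution:
  point load 120 at a = 10.5: Pa²(3L − a)/(6EI) = 69458/EI
Tip deflection under a unit load at 2: L³/(3EI) = 914.7/EI.
Compatibility at 2: δ_0 − R_2·δ_{22} = 0, so R_2 = 69458/914.7 = 75.94 kN.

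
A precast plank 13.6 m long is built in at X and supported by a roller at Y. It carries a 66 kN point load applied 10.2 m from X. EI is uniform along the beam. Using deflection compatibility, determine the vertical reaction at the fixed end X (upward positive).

R_X = 24.23 kN

Remove the prop at Y; the released (primary) structure is a cantilever built in at X.
Free-end deflection of the primary structure under the applied loading (downward +):
  point load 66 at a = 10.2: Pa²(3L − a)/(6EI) = 35020/EI
Flexibility coefficient — unit upward force at Y: δ_{YY} = L³/(3EI) = 838.5/EI.
Compatibility at Y: δ_0 − R_Y·δ_{YY} = 0, so R_Y = 35020/838.5 = 41.77 kN.
Vertical equilibrium: R_X = ΣP − R_Y = 66 − 41.77 = 24.23 kN.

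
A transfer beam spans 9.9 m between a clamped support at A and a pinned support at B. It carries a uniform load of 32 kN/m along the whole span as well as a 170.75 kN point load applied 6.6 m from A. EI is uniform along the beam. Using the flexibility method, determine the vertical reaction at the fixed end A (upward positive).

Release the roller at B. Primary structure: cantilever fixed at A.
Deflection at B on the released cantilever, summing each load's contribution:
  UDL 32: wL⁴/(8EI) = 38424/EI
  point load 170.75 at a = 6.6: Pa²(3L − a)/(6EI) = 28636/EI
  δ_0 = 67060/EI
Tip deflection under a unit load at B: L³/(3EI) = 323.4/EI.
Compatibility at B: δ_0 − R_B·δ_{BB} = 0, so R_B = 67060/323.4 = 207.3 kN.
Vertical equilibrium: R_A = ΣP − R_B = 487.6 − 207.3 = 280.2 kN.

R_A = 280.2 kN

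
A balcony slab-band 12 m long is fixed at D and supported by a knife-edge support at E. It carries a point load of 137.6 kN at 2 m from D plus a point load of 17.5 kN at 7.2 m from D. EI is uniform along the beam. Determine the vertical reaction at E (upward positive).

Take the reaction at E as the redundant and release it; the primary structure is a cantilever fixed at D.
Primary-structure tip deflection at E by superposition:
  point load 137.6 at a = 2: Pa²(3L − a)/(6EI) = 3119/EI
  point load 17.5 at a = 7.2: Pa²(3L − a)/(6EI) = 4355/EI
  δ_0 = 7473/EI
Tip deflection under a unit load at E: L³/(3EI) = 576/EI.
The prop prevents deflection at E: R_E = δ_0/δ_{EE} = 7473/576 = 12.97 kN.

R_E = 12.97 kN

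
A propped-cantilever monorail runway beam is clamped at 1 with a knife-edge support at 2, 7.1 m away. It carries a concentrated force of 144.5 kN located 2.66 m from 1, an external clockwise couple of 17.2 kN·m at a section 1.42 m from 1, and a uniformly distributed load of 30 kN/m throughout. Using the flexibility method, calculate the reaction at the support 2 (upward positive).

Take the reaction at 2 as the redundant and release it; the primary structure is a cantilever fixed at 1.
Deflection at 2 on the released cantilever, summing each load's contribution:
  point load 144.5 at a = 2.66: Pa²(3L − a)/(6EI) = 3176/EI
  clockwise couple 17.2 at a = 1.42: M₀a(2L − a)/(2EI) = 156.1/EI
  UDL 30: wL⁴/(8EI) = 9529/EI
  δ_0 = 12862/EI
Tip deflection under a unit load at 2: L³/(3EI) = 119.3/EI.
Compatibility at 2: δ_0 − R_2·δ_{22} = 0, so R_2 = 12862/119.3 = 107.8 kN.

R_2 = 107.8 kN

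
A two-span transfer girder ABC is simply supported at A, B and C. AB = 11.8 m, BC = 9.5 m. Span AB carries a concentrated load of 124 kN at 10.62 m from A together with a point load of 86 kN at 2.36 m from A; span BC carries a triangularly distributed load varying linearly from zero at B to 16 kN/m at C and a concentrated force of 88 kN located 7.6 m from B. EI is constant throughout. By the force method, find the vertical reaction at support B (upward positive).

Release continuity at B by inserting a hinge; the redundant is the internal moment M_B. The primary structure is two simply-supported spans AB and BC.
Discontinuity in slope at B on the released structure — sum the simple-span end rotations:
  span AB: point load 124 at a = 10.62: Pab(L + a)/(6LEI) = 492.1/EI
  span AB: point load 86 at a = 2.36: Pab(L + a)/(6LEI) = 383.2/EI
  span BC: triangular load, peak 16: 7w₀L³/(360EI) = 266.7/EI
  span BC: point load 88 at a = 7.6: Pab(L + b)/(6LEI) = 254.1/EI
  relative rotation θ_0 = (875.3 + 520.9)/EI = 1396/EI
A unit hogging moment at B produces rotation L₁/(3EI) + L₂/(3EI) = 7.1/EI.
Slope continuity at B: θ_0 = M_B·7.1/EI, so M_B = 1396/7.1 = 196.6 kN·m (hogging).
Span AB, ΣM about A with M_B applied at B: R_B^{AB}·11.8 = 1520 + 196.6, so R_B^{AB} = 145.5 kN and R_A = 210 − 145.5 = 64.54 kN.
Span BC, ΣM about C: R_B^{BC}·9.5 = 407.9 + 196.6, so R_B^{BC} = 63.63 kN and R_C = 164 − 63.63 = 100.4 kN.
R_B = 145.5 + 63.63 = 209.1 kN.

R_B = 209.1 kN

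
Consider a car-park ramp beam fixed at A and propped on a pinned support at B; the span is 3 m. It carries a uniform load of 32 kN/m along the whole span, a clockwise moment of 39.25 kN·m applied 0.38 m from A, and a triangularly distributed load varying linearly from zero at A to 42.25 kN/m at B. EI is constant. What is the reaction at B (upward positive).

R_B = 75.51 kN

Take the reaction at B as the redundant and release it; the primary structure is a cantilever fixed at A.
Downward deflection at the released point B due to the loads:
  UDL 32: wL⁴/(8EI) = 324/EI
  clockwise couple 39.25 at a = 0.38: M₀a(2L − a)/(2EI) = 41.91/EI
  triangular load, peak 42.25 at the free end: 11w₀L⁴/(120EI) = 313.7/EI
  δ_0 = 679.6/EI
Tip deflection under a unit load at B: L³/(3EI) = 9/EI.
Compatibility at B: δ_0 − R_B·δ_{BB} = 0, so R_B = 679.6/9 = 75.51 kN.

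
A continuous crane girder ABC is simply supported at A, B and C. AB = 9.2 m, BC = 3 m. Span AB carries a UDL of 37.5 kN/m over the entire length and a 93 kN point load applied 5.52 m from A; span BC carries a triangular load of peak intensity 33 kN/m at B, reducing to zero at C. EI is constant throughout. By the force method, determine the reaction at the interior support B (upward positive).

Release continuity at B by inserting a hinge; the redundant is the internal moment M_B. The primary structure is two simply-supported spans AB and BC.
Rotations at B on the released spans (each span's end-slope, ×1/EI):
  span AB: UDL 37.5: wL³/(24EI) = 1217/EI
  span AB: point load 93 at a = 5.52: Pab(L + a)/(6LEI) = 503.8/EI
  span BC: triangular load, peak 33: w₀L³/(45EI) = 19.8/EI
  relative rotation θ_0 = (1720 + 19.8)/EI = 1740/EI
A unit hogging moment at B produces rotation L₁/(3EI) + L₂/(3EI) = 4.067/EI.
Slope continuity at B: θ_0 = M_B·4.067/EI, so M_B = 1740/4.067 = 427.9 kN·m (hogging).
Span AB, ΣM about A with M_B applied at B: R_B^{AB}·9.2 = 2100 + 427.9, so R_B^{AB} = 274.8 kN and R_A = 438 − 274.8 = 163.2 kN.
Span BC, ΣM about C: R_B^{BC}·3 = 99 + 427.9, so R_B^{BC} = 175.6 kN and R_C = 49.5 − 175.6 = -126.1 kN.
R_B = 274.8 + 175.6 = 450.5 kN.

R_B = 450.5 kN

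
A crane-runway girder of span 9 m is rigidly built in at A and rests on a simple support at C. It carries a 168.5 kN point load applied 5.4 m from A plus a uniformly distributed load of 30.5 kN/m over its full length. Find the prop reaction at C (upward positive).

Take the reaction at C as the redundant and release it; the primary structure is a cantilever fixed at A.
Primary-structure tip deflection at C by superposition:
  point load 168.5 at a = 5.4: Pa²(3L − a)/(6EI) = 17688/EI
  UDL 30.5: wL⁴/(8EI) = 25014/EI
  δ_0 = 42702/EI
Tip deflection under a unit load at C: L³/(3EI) = 243/EI.
Compatibility at C: δ_0 − R_C·δ_{CC} = 0, so R_C = 42702/243 = 175.7 kN.

R_C = 175.7 kN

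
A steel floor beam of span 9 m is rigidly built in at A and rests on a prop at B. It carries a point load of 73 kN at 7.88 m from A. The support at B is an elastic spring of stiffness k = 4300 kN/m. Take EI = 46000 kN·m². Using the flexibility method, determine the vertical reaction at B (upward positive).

Remove the prop at B; the released (primary) structure is a cantilever built in at A.
Deflection at B on the released cantilever, summing each load's contribution:
  point load 73 at a = 7.88: Pa²(3L − a)/(6EI) = 14445/EI
Tip deflection under a unit load at B: L³/(3EI) = 243/EI.
With EI = 46000 kN·m²: δ_0 = 0.31402 m and δ_{BB} = 0.005283 m/kN.
Compatibility — the spring shortens by R_B/k under the reaction it provides: δ_0 − R_B·δ_{BB} = R_B/k. With 1/k = 0.000233 m/kN, R_B = δ_0 / (δ_{BB} + 1/k) = 0.31402 / (0.005283 + 0.000233) = 56.94 kN.

R_B = 56.94 kN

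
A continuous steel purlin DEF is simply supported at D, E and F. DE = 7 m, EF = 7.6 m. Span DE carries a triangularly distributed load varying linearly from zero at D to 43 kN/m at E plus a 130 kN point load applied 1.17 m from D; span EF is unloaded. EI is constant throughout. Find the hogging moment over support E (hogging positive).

M_E = 102.8 kN·m

Take M_E as the redundant. Released structure: two simple spans DE and EF with a hinge at E.
Rotations at E on the released spans (each span's end-slope, ×1/EI):
  span DE: triangular load, peak 43: w₀L³/(45EI) = 327.8/EI
  span DE: point load 130 at a = 1.17: Pab(L + a)/(6LEI) = 172.5/EI
  relative rotation θ_0 = (500.2 + 0)/EI = 500.2/EI
A unit hogging moment at E produces rotation L₁/(3EI) + L₂/(3EI) = 4.867/EI.
Slope continuity at E: θ_0 = M_E·4.867/EI, so M_E = 500.2/4.867 = 102.8 kN·m (hogging).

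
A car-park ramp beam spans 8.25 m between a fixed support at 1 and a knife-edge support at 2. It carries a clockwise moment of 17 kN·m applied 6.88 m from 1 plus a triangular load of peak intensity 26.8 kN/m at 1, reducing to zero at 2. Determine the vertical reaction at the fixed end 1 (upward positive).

Remove the prop at 2; the released (primary) structure is a cantilever built in at 1.
Free-end deflection of the primary structure under the applied loading (downward +):
  clockwise couple 17 at a = 6.88: M₀a(2L − a)/(2EI) = 562.6/EI
  triangular load, peak 26.8 at the fixed end: w₀L⁴/(30EI) = 4138/EI
  δ_0 = 4701/EI
Tip deflection under a unit load at 2: L³/(3EI) = 187.2/EI.
Compatibility at 2: δ_0 − R_2·δ_{22} = 0, so R_2 = 4701/187.2 = 25.12 kN.
Vertical equilibrium: R_1 = ΣP − R_2 = 110.5 − 25.12 = 85.43 kN.

R_1 = 85.43 kN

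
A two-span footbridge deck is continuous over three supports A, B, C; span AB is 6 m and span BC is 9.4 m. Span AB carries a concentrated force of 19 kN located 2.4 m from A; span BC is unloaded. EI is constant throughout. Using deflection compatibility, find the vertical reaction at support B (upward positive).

Insert a hinge at B; M_B is the redundant, and each span becomes simply supported.
Discontinuity in slope at B on the released structure — sum the simple-span end rotations:
  span AB: point load 19 at a = 2.4: Pab(L + a)/(6LEI) = 38.3/EI
  relative rotation θ_0 = (38.3 + 0)/EI = 38.3/EI
A unit hogging moment at B produces rotation L₁/(3EI) + L₂/(3EI) = 5.133/EI.
Slope continuity at B: θ_0 = M_B·5.133/EI, so M_B = 38.3/5.133 = 7.462 kN·m (hogging).
Span AB, ΣM about A with M_B applied at B: R_B^{AB}·6 = 45.6 + 7.462, so R_B^{AB} = 8.844 kN and R_A = 19 − 8.844 = 10.16 kN.
Span BC, ΣM about C: R_B^{BC}·9.4 = 0 + 7.462, so R_B^{BC} = 0.7938 kN and R_C = 0 − 0.7938 = -0.7938 kN.
R_B = 8.844 + 0.7938 = 9.637 kN.

R_B = 9.637 kN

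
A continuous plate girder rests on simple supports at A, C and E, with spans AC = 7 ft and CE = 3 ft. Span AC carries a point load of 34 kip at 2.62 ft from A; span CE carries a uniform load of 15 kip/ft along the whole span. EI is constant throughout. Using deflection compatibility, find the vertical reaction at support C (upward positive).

R_C = 50.4 kip

Release continuity at C by inserting a hinge; the redundant is the internal moment M_C. The primary structure is two simply-supported spans AC and CE.
Rotations at C on the released spans (each span's end-slope, ×1/EI):
  span AC: point load 34 at a = 2.62: Pab(L + a)/(6LEI) = 89.37/EI
  span CE: UDL 15: wL³/(24EI) = 16.88/EI
  relative rotation θ_0 = (89.37 + 16.88)/EI = 106.2/EI
A unit hogging moment at C produces rotation L₁/(3EI) + L₂/(3EI) = 3.333/EI.
Slope continuity at C: θ_0 = M_C·3.333/EI, so M_C = 106.2/3.333 = 31.87 kip·ft (hogging).
Span AC, ΣM about A with M_C applied at C: R_C^{AC}·7 = 89.08 + 31.87, so R_C^{AC} = 17.28 kip and R_A = 34 − 17.28 = 16.72 kip.
Span CE, ΣM about E: R_C^{CE}·3 = 67.5 + 31.87, so R_C^{CE} = 33.12 kip and R_E = 45 − 33.12 = 11.88 kip.
R_C = 17.28 + 33.12 = 50.4 kip.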